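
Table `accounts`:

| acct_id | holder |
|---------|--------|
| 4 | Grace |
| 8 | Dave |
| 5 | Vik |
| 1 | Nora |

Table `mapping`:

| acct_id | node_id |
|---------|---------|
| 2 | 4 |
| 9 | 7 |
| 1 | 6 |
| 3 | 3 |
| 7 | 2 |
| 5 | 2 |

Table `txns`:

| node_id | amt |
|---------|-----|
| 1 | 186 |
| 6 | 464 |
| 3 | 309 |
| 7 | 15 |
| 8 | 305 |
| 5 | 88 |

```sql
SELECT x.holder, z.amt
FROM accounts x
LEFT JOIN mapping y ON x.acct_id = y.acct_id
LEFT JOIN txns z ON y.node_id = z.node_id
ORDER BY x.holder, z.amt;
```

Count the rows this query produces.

Joins associate left-to-right: accounts LEFT JOIN mapping on acct_id gives 4 intermediate row(s).
Then LEFT JOIN `txns z` on node_id: each of those 4 rows is kept; rows whose y.node_id has no match in z get NULL for z's columns.
Result: 4 row(s).

4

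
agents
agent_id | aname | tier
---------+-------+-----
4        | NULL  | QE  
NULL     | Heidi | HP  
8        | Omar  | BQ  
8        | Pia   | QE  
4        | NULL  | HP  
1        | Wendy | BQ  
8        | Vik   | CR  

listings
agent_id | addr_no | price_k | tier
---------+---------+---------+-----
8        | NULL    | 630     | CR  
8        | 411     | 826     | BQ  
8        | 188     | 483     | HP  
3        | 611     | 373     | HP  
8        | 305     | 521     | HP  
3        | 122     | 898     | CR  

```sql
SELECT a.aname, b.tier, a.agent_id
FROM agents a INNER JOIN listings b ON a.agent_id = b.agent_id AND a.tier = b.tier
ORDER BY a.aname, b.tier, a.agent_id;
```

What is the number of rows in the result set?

2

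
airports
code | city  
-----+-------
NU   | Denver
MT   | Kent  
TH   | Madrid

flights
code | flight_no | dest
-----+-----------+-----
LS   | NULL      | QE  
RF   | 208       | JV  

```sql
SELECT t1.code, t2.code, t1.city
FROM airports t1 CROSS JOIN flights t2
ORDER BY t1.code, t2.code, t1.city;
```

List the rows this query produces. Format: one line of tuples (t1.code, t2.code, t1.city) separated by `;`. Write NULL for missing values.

CROSS JOIN pairs every row of `airports` with every row of `flights`: 3 × 2 = 6 rows.
After projecting and ordering:
t1.code | t2.code | t1.city
MT | LS | Kent
MT | RF | Kent
NU | LS | Denver
NU | RF | Denver
TH | LS | Madrid
TH | RF | Madrid

(MT, LS, Kent); (MT, RF, Kent); (NU, LS, Denver); (NU, RF, Denver); (TH, LS, Madrid); (TH, RF, Madrid)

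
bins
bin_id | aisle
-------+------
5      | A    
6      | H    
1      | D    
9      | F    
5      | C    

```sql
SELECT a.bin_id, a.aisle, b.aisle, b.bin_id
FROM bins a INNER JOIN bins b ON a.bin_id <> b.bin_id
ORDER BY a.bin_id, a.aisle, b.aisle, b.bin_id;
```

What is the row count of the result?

18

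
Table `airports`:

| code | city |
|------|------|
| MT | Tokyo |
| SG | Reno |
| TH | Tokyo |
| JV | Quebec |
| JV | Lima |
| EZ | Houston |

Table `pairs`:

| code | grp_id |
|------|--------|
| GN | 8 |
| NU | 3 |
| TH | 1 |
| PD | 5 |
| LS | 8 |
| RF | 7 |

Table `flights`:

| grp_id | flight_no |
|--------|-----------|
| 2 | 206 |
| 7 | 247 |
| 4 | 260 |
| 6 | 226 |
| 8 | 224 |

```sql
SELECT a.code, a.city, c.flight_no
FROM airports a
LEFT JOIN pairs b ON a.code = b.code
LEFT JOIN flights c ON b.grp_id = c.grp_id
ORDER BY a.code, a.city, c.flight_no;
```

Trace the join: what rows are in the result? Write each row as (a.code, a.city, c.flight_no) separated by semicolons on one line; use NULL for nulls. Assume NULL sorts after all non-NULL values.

(EZ, Houston, NULL); (JV, Lima, NULL); (JV, Quebec, NULL); (MT, Tokyo, NULL); (SG, Reno, NULL); (TH, Tokyo, NULL)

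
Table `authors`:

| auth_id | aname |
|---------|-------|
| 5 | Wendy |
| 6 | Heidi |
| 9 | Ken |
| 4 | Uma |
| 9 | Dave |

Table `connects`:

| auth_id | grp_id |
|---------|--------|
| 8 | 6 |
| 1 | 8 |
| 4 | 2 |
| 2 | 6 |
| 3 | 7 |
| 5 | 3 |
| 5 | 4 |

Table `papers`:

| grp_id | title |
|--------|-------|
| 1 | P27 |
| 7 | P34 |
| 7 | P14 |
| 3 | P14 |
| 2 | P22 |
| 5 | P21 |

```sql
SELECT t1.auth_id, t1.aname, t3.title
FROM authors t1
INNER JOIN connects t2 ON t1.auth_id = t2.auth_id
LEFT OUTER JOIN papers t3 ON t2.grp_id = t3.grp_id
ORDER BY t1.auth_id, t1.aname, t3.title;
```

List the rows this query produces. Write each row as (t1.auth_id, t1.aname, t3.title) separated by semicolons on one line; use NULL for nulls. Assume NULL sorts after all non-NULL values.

(4, Uma, P22); (5, Wendy, P14); (5, Wendy, NULL)

Joins associate left-to-right: authors INNER JOIN connects on auth_id gives 3 intermediate row(s).
Then LEFT JOIN `papers t3` on grp_id: each of those 3 rows is kept; rows whose t2.grp_id has no match in t3 get NULL for t3's columns.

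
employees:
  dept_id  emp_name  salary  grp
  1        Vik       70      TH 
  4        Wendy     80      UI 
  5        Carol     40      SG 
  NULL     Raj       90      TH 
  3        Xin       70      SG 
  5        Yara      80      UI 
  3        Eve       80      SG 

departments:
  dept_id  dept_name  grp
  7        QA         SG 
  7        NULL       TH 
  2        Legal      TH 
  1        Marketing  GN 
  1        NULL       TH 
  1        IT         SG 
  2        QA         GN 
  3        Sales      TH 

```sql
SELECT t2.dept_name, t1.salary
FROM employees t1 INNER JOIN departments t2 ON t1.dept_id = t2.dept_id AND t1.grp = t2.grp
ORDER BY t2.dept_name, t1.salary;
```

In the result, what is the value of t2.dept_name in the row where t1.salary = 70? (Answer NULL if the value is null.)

NULL

INNER JOIN keeps only pairs where the ON condition holds.
Matching on t1.dept_id = t2.dept_id AND t1.grp = t2.grp. A NULL in a compared column never satisfies the condition.
- t1 (dept_id=1, grp=TH) pairs with 1 row(s) of t2.
- t1 (dept_id=4, grp=UI) has no partner → excluded.
- t1 (dept_id=5, grp=SG) has no partner → excluded.
- t1 (dept_id=NULL, grp=TH) has no partner → excluded.
- t1 (dept_id=3, grp=SG) has no partner → excluded.
- t1 (dept_id=5, grp=UI) has no partner → excluded.
- t1 (dept_id=3, grp=SG) has no partner → excluded.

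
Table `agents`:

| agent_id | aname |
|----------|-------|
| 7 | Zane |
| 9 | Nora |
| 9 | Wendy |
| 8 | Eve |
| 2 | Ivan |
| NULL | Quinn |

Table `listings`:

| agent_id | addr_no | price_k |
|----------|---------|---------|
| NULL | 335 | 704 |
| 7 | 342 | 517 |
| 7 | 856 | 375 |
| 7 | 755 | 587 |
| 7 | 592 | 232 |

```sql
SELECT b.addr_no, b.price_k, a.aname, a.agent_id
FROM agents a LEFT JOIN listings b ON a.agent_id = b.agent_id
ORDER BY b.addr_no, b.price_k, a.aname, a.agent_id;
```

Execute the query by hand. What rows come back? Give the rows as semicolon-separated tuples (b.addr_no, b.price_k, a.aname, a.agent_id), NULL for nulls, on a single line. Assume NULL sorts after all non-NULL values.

LEFT JOIN keeps every row from `agents`; unmatched rows get NULL for `listings`'s columns.
Matching on a.agent_id = b.agent_id. A NULL in a compared column never satisfies the condition.
Matched pairs: 4; unmatched a rows kept: 5.

(342, 517, Zane, 7); (592, 232, Zane, 7); (755, 587, Zane, 7); (856, 375, Zane, 7); (NULL, NULL, Eve, 8); (NULL, NULL, Ivan, 2); (NULL, NULL, Nora, 9); (NULL, NULL, Quinn, NULL); (NULL, NULL, Wendy, 9)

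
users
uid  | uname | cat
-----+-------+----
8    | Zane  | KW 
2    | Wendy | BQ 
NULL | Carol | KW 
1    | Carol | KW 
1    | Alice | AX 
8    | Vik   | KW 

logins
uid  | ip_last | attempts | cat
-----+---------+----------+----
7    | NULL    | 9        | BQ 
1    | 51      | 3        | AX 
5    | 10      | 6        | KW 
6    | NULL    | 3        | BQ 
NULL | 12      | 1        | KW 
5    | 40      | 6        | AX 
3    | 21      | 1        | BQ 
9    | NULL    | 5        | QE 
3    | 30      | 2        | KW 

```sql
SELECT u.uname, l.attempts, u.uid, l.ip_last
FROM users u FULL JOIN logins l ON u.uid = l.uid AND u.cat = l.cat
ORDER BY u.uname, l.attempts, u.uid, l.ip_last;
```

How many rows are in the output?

14

FULL OUTER JOIN keeps every row from both sides; unmatched rows get NULL for the other side's columns.
Matching on u.uid = l.uid AND u.cat = l.cat. A NULL in a compared column never satisfies the condition.
- u row (uid=8, cat=KW): no match → kept, l columns NULL.
- u row (uid=2, cat=BQ): no match → kept, l columns NULL.
- u row (uid=NULL, cat=KW): no match → kept, l columns NULL.
- u row (uid=1, cat=KW): no match → kept, l columns NULL.
- u row (uid=1, cat=AX): matches 1 l row(s) → 1 output row(s).
- u row (uid=8, cat=KW): no match → kept, l columns NULL.
- 8 row(s) from l found no u partner → padded with NULL.
Total: 1 matched + 13 padded = 14 rows.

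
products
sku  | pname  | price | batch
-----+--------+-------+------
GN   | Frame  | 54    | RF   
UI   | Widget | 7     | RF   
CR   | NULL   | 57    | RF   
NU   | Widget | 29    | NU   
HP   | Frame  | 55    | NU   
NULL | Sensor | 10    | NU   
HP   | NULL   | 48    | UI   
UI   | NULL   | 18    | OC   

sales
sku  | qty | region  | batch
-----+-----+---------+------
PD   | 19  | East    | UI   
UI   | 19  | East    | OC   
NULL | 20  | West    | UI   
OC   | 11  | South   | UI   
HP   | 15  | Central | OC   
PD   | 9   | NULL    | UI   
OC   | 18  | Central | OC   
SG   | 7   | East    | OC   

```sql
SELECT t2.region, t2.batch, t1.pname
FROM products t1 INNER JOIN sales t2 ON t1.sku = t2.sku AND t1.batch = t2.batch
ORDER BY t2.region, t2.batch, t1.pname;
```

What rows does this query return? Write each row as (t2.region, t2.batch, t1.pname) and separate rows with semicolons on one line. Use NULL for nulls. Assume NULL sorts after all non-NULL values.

INNER JOIN keeps only pairs where the ON condition holds.
Matching on t1.sku = t2.sku AND t1.batch = t2.batch. A NULL in a compared column never satisfies the condition.
Matched pairs: 1.

(East, OC, NULL)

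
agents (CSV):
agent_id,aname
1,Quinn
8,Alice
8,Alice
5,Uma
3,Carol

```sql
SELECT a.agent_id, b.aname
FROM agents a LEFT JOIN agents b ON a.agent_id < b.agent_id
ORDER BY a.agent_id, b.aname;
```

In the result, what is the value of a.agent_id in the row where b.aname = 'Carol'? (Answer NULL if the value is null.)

LEFT JOIN keeps every row from `agents a`; unmatched rows get NULL for `agents b`'s columns.
Matching on a.agent_id < b.agent_id.
- a row (agent_id=1): matches 4 b row(s) → 4 output row(s).
- a row (agent_id=8): no match → kept, b columns NULL.
- a row (agent_id=8): no match → kept, b columns NULL.
- a row (agent_id=5): matches 2 b row(s) → 2 output row(s).
- a row (agent_id=3): matches 3 b row(s) → 3 output row(s).

1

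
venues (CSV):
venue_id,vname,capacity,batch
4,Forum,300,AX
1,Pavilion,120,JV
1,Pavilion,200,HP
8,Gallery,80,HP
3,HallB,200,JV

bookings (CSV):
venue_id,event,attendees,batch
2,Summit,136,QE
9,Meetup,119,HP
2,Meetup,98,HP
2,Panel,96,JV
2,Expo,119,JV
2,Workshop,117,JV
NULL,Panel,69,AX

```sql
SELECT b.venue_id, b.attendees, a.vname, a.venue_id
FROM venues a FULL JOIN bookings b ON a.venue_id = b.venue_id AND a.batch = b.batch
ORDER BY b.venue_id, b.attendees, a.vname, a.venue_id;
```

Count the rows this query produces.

FULL OUTER JOIN keeps every row from both sides; unmatched rows get NULL for the other side's columns.
Matching on a.venue_id = b.venue_id AND a.batch = b.batch. A NULL in a compared column never satisfies the condition.
Matched pairs: 0; unmatched a rows kept: 5; unmatched b rows kept: 7.
Total: 0 matched + 12 padded = 12 rows.

12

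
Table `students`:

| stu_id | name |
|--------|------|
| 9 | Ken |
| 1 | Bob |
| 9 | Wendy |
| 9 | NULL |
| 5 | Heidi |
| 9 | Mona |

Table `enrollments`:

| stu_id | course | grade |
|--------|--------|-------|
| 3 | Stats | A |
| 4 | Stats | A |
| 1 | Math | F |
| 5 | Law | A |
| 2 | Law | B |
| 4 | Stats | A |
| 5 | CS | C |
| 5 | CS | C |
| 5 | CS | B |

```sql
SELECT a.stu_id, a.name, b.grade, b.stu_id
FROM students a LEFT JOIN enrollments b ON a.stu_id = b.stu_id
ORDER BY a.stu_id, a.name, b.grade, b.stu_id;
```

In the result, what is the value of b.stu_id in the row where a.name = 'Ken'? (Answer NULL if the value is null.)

NULL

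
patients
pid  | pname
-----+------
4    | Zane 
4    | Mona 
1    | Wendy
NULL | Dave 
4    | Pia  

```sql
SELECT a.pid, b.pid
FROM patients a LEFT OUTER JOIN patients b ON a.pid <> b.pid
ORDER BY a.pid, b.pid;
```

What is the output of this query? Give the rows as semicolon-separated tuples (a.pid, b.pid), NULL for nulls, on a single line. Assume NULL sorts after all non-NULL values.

LEFT JOIN keeps every row from `patients a`; unmatched rows get NULL for `patients b`'s columns.
Matching on a.pid <> b.pid. A NULL in a compared column never satisfies the condition.
Matched pairs: 6; unmatched a rows kept: 1.

(1, 4); (1, 4); (1, 4); (4, 1); (4, 1); (4, 1); (NULL, NULL)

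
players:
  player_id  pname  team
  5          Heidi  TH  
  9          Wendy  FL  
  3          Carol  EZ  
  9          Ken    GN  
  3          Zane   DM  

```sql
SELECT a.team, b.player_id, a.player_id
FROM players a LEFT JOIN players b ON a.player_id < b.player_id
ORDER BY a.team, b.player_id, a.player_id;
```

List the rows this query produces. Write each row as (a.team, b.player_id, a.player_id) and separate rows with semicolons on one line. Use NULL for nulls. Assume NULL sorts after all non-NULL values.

(DM, 5, 3); (DM, 9, 3); (DM, 9, 3); (EZ, 5, 3); (EZ, 9, 3); (EZ, 9, 3); (FL, NULL, 9); (GN, NULL, 9); (TH, 9, 5); (TH, 9, 5)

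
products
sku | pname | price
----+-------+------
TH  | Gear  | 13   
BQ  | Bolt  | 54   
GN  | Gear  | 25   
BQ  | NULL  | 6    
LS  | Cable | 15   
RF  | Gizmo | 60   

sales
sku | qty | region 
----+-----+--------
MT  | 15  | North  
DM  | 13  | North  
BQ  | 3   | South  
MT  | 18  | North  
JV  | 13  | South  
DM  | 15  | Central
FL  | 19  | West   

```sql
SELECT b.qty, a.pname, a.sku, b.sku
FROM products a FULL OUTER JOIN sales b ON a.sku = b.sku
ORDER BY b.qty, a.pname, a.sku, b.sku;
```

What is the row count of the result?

FULL OUTER JOIN keeps every row from both sides; unmatched rows get NULL for the other side's columns.
Matching on a.sku = b.sku.
- a[0] sku=TH → no match; kept with NULLs on the b side.
- a[1] sku=BQ → 1 match(es) in b → 1 row(s).
- a[2] sku=GN → no match; kept with NULLs on the b side.
- a[3] sku=BQ → 1 match(es) in b → 1 row(s).
- a[4] sku=LS → no match; kept with NULLs on the b side.
- a[5] sku=RF → no match; kept with NULLs on the b side.
- 6 row(s) from b found no a partner → padded with NULL.
Total: 2 matched + 10 padded = 12 rows.

12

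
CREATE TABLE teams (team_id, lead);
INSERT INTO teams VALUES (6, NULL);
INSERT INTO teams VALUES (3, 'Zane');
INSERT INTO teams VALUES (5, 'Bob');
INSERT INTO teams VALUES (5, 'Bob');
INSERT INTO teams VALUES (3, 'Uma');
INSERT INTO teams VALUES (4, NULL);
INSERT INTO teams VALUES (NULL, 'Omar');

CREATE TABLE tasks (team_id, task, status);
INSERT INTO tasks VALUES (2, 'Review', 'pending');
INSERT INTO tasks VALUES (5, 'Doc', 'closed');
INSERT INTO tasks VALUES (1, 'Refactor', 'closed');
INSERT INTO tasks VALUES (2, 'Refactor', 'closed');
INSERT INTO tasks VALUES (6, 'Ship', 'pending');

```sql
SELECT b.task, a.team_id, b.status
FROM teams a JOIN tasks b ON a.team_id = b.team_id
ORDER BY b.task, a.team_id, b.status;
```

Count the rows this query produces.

3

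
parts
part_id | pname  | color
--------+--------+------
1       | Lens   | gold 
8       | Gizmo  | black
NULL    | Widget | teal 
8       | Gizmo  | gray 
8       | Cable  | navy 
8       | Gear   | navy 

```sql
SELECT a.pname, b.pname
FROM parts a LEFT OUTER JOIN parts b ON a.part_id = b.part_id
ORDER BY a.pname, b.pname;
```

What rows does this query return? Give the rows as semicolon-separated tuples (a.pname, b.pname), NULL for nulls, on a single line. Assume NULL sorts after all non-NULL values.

(Cable, Cable); (Cable, Gear); (Cable, Gizmo); (Cable, Gizmo); (Gear, Cable); (Gear, Gear); (Gear, Gizmo); (Gear, Gizmo); (Gizmo, Cable); (Gizmo, Cable); (Gizmo, Gear); (Gizmo, Gear); (Gizmo, Gizmo); (Gizmo, Gizmo); (Gizmo, Gizmo); (Gizmo, Gizmo); (Lens, Lens); (Widget, NULL)

LEFT JOIN keeps every row from `parts a`; unmatched rows get NULL for `parts b`'s columns.
Matching on a.part_id = b.part_id. A NULL in a compared column never satisfies the condition.
- part_id=1: 1 matching b row(s), so 1 row(s) emitted.
- part_id=8: 4 matching b row(s), so 4 row(s) emitted.
- part_id=NULL: no b row matches, row kept with b columns NULL.
- part_id=8: 4 matching b row(s), so 4 row(s) emitted.
- part_id=8: 4 matching b row(s), so 4 row(s) emitted.
- part_id=8: 4 matching b row(s), so 4 row(s) emitted.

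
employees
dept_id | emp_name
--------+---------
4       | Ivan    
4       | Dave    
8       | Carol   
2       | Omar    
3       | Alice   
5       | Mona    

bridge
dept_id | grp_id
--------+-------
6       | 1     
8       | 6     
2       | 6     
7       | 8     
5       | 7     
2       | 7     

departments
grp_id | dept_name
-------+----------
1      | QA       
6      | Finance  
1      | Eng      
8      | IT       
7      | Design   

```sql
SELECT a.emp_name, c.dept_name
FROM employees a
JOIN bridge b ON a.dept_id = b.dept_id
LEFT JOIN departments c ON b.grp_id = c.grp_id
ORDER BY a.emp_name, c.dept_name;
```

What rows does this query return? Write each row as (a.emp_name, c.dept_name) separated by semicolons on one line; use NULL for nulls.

Evaluate left to right. First `employees a INNER JOIN bridge b` on dept_id: 4 row(s).
Then LEFT JOIN `departments c` on grp_id: each of those 4 rows is kept; rows whose b.grp_id has no match in c get NULL for c's columns.

(Carol, Finance); (Mona, Design); (Omar, Design); (Omar, Finance)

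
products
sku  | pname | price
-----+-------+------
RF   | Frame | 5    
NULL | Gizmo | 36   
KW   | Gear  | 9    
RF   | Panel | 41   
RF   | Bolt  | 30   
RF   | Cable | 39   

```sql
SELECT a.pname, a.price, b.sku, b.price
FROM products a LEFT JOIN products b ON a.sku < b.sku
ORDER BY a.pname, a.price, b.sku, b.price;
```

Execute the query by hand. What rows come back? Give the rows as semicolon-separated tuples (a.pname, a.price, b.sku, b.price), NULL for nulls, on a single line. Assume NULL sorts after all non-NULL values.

LEFT JOIN keeps every row from `products a`; unmatched rows get NULL for `products b`'s columns.
Matching on a.sku < b.sku. A NULL in a compared column never satisfies the condition.
- a (sku=RF) has no partner → padded with NULL.
- a (sku=NULL) has no partner → padded with NULL.
- a (sku=KW) pairs with 4 row(s) of b.
- a (sku=RF) has no partner → padded with NULL.
- a (sku=RF) has no partner → padded with NULL.
- a (sku=RF) has no partner → padded with NULL.
After projecting and ordering:
a.pname | a.price | b.sku | b.price
Bolt | 30 | NULL | NULL
Cable | 39 | NULL | NULL
Frame | 5 | NULL | NULL
Gear | 9 | RF | 5
Gear | 9 | RF | 30
Gear | 9 | RF | 39
Gear | 9 | RF | 41
Gizmo | 36 | NULL | NULL
Panel | 41 | NULL | NULL

(Bolt, 30, NULL, NULL); (Cable, 39, NULL, NULL); (Frame, 5, NULL, NULL); (Gear, 9, RF, 5); (Gear, 9, RF, 30); (Gear, 9, RF, 39); (Gear, 9, RF, 41); (Gizmo, 36, NULL, NULL); (Panel, 41, NULL, NULL)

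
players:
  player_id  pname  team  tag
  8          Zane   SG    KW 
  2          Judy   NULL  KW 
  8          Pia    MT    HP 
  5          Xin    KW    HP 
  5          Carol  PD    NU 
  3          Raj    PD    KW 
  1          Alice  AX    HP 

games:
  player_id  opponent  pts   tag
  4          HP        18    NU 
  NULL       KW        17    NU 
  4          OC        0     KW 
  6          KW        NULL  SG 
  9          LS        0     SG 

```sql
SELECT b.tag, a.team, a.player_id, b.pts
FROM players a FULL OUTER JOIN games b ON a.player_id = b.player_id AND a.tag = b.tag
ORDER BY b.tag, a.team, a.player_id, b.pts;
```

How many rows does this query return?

FULL OUTER JOIN keeps every row from both sides; unmatched rows get NULL for the other side's columns.
Matching on a.player_id = b.player_id AND a.tag = b.tag. A NULL in a compared column never satisfies the condition.
Matched pairs: 0; unmatched a rows kept: 7; unmatched b rows kept: 5.
Total: 0 matched + 12 padded = 12 rows.

12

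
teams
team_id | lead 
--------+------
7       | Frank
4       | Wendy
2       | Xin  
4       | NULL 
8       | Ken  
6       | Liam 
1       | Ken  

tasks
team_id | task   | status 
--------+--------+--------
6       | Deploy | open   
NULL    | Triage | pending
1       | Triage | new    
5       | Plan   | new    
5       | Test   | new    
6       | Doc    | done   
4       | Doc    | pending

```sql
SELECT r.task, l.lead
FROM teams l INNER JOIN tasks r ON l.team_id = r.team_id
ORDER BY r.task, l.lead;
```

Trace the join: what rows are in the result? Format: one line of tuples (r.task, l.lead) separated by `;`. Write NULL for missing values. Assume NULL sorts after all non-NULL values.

(Deploy, Liam); (Doc, Liam); (Doc, Wendy); (Doc, NULL); (Triage, Ken)

INNER JOIN keeps only pairs where the ON condition holds.
Matching on l.team_id = r.team_id. A NULL in a compared column never satisfies the condition.
Matched pairs: 5.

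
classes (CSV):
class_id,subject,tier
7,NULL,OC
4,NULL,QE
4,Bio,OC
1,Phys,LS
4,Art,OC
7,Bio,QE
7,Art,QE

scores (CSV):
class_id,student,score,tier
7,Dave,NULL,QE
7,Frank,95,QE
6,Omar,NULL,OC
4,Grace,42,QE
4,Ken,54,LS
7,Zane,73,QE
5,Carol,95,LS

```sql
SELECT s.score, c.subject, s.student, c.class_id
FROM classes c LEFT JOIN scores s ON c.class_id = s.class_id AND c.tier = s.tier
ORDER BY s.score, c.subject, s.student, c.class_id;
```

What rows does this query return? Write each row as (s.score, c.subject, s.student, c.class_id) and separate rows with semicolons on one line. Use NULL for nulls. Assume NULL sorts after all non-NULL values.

(42, NULL, Grace, 4); (73, Art, Zane, 7); (73, Bio, Zane, 7); (95, Art, Frank, 7); (95, Bio, Frank, 7); (NULL, Art, Dave, 7); (NULL, Art, NULL, 4); (NULL, Bio, Dave, 7); (NULL, Bio, NULL, 4); (NULL, Phys, NULL, 1); (NULL, NULL, NULL, 7)

LEFT JOIN keeps every row from `classes`; unmatched rows get NULL for `scores`'s columns.
Matching on c.class_id = s.class_id AND c.tier = s.tier.
- c (class_id=7, tier=OC) has no partner → padded with NULL.
- c (class_id=4, tier=QE) pairs with 1 row(s) of s.
- c (class_id=4, tier=OC) has no partner → padded with NULL.
- c (class_id=1, tier=LS) has no partner → padded with NULL.
- c (class_id=4, tier=OC) has no partner → padded with NULL.
- c (class_id=7, tier=QE) pairs with 3 row(s) of s.
- c (class_id=7, tier=QE) pairs with 3 row(s) of s.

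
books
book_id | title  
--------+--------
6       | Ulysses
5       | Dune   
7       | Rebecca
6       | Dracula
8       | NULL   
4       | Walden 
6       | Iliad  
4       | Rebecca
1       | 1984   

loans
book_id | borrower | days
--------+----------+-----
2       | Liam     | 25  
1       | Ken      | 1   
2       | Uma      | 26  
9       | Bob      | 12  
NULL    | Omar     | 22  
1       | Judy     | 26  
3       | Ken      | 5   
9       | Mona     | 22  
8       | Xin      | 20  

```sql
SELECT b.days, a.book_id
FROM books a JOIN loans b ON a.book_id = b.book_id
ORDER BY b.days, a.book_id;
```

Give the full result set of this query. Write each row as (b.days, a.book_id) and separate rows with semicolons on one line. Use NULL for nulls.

(1, 1); (20, 8); (26, 1)

INNER JOIN keeps only pairs where the ON condition holds.
Matching on a.book_id = b.book_id. A NULL in a compared column never satisfies the condition.
- a (book_id=6) has no partner → excluded.
- a (book_id=5) has no partner → excluded.
- a (book_id=7) has no partner → excluded.
- a (book_id=6) has no partner → excluded.
- a (book_id=8) pairs with 1 row(s) of b.
- a (book_id=4) has no partner → excluded.
- a (book_id=6) has no partner → excluded.
- a (book_id=4) has no partner → excluded.
- a (book_id=1) pairs with 2 row(s) of b.
After projecting and ordering:
b.days | a.book_id
1 | 1
20 | 8
26 | 1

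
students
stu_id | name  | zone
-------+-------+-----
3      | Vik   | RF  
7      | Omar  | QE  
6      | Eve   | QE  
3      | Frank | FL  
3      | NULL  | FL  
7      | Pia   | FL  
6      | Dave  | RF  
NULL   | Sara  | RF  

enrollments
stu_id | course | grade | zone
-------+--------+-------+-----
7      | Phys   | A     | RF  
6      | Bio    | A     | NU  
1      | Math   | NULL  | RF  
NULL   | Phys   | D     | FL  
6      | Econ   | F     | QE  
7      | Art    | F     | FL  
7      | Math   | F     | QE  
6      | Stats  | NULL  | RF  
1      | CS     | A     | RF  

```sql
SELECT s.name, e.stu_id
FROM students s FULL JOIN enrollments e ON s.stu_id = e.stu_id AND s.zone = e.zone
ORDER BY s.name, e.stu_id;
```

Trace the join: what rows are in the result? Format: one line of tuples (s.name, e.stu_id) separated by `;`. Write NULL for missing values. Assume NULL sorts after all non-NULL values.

FULL OUTER JOIN keeps every row from both sides; unmatched rows get NULL for the other side's columns.
Matching on s.stu_id = e.stu_id AND s.zone = e.zone. A NULL in a compared column never satisfies the condition.
- stu_id=3, zone=RF: no e row matches, row kept with e columns NULL.
- stu_id=7, zone=QE: 1 matching e row(s), so 1 row(s) emitted.
- stu_id=6, zone=QE: 1 matching e row(s), so 1 row(s) emitted.
- stu_id=3, zone=FL: no e row matches, row kept with e columns NULL.
- stu_id=3, zone=FL: no e row matches, row kept with e columns NULL.
- stu_id=7, zone=FL: 1 matching e row(s), so 1 row(s) emitted.
- stu_id=6, zone=RF: 1 matching e row(s), so 1 row(s) emitted.
- stu_id=NULL, zone=RF: no e row matches, row kept with e columns NULL.
- 5 e row(s) had no s match → kept, s columns NULL.

(Dave, 6); (Eve, 6); (Frank, NULL); (Omar, 7); (Pia, 7); (Sara, NULL); (Vik, NULL); (NULL, 1); (NULL, 1); (NULL, 6); (NULL, 7); (NULL, NULL); (NULL, NULL)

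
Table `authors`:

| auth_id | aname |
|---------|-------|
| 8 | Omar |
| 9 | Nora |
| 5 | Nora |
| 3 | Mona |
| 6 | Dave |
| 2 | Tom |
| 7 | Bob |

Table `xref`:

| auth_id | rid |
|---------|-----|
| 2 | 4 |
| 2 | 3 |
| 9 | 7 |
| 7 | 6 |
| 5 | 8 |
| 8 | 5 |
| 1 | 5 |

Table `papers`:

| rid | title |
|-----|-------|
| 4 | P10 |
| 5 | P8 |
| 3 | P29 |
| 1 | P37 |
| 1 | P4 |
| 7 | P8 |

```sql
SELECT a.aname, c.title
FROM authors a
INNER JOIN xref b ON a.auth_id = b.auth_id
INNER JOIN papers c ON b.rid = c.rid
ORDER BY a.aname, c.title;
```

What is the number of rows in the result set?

Step 1 — a INNER JOIN b on auth_id → 6 row(s).
Then INNER JOIN `papers c` on rid: keep only rows whose b.rid appears in c.
Result: 4 row(s).

4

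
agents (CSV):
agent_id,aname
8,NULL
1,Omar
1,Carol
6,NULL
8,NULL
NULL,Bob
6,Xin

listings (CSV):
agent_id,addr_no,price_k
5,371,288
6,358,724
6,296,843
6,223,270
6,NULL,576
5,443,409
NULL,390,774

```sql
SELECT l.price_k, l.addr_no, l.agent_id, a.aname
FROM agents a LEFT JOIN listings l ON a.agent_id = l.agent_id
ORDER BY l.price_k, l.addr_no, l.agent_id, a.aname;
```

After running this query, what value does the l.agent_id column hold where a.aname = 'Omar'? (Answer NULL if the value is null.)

NULL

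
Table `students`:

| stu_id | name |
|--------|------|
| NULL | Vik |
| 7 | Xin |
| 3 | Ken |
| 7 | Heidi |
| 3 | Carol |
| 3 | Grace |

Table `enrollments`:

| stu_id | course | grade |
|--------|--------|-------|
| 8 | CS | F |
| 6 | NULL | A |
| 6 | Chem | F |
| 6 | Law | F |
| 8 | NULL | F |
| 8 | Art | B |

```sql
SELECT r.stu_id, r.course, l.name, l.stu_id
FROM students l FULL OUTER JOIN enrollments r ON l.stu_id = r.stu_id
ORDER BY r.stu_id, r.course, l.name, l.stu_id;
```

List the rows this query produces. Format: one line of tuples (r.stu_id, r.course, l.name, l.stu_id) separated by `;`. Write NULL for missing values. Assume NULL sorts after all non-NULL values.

(6, Chem, NULL, NULL); (6, Law, NULL, NULL); (6, NULL, NULL, NULL); (8, Art, NULL, NULL); (8, CS, NULL, NULL); (8, NULL, NULL, NULL); (NULL, NULL, Carol, 3); (NULL, NULL, Grace, 3); (NULL, NULL, Heidi, 7); (NULL, NULL, Ken, 3); (NULL, NULL, Vik, NULL); (NULL, NULL, Xin, 7)

FULL OUTER JOIN keeps every row from both sides; unmatched rows get NULL for the other side's columns.
Matching on l.stu_id = r.stu_id. A NULL in a compared column never satisfies the condition.
- l[0] stu_id=NULL → no match; kept with NULLs on the r side.
- l[1] stu_id=7 → no match; kept with NULLs on the r side.
- l[2] stu_id=3 → no match; kept with NULLs on the r side.
- l[3] stu_id=7 → no match; kept with NULLs on the r side.
- l[4] stu_id=3 → no match; kept with NULLs on the r side.
- l[5] stu_id=3 → no match; kept with NULLs on the r side.
- plus 6 unmatched r row(s), each kept with NULL l columns.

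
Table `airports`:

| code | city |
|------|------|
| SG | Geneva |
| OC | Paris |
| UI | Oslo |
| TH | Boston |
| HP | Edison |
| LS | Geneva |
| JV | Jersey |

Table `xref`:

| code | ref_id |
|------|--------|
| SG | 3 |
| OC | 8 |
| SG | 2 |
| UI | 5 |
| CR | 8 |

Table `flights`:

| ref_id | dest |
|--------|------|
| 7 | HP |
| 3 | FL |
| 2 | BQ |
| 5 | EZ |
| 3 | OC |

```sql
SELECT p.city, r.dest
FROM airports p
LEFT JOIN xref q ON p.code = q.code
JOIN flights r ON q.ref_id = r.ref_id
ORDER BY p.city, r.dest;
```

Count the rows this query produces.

4

Step 1 — p LEFT JOIN q on code → 8 row(s).
Then INNER JOIN `flights r` on ref_id: keep only rows whose q.ref_id appears in r.
Result: 4 row(s).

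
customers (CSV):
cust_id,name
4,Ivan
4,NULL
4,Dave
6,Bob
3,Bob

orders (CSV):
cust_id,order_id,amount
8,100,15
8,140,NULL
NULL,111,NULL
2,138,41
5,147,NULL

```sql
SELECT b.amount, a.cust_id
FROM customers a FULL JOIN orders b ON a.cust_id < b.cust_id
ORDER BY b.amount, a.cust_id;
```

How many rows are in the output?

16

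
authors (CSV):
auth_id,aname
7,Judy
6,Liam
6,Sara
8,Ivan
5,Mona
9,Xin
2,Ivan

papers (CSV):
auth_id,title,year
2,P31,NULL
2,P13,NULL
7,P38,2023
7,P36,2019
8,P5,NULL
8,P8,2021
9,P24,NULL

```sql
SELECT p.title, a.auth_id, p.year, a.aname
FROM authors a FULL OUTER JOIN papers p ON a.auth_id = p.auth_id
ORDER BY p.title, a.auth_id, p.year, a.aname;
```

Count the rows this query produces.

10

FULL OUTER JOIN keeps every row from both sides; unmatched rows get NULL for the other side's columns.
Matching on a.auth_id = p.auth_id.
- a[0] auth_id=7 → 2 match(es) in p → 2 row(s).
- a[1] auth_id=6 → no match; kept with NULLs on the p side.
- a[2] auth_id=6 → no match; kept with NULLs on the p side.
- a[3] auth_id=8 → 2 match(es) in p → 2 row(s).
- a[4] auth_id=5 → no match; kept with NULLs on the p side.
- a[5] auth_id=9 → 1 match(es) in p → 1 row(s).
- a[6] auth_id=2 → 2 match(es) in p → 2 row(s).
Total: 7 matched + 3 padded = 10 rows.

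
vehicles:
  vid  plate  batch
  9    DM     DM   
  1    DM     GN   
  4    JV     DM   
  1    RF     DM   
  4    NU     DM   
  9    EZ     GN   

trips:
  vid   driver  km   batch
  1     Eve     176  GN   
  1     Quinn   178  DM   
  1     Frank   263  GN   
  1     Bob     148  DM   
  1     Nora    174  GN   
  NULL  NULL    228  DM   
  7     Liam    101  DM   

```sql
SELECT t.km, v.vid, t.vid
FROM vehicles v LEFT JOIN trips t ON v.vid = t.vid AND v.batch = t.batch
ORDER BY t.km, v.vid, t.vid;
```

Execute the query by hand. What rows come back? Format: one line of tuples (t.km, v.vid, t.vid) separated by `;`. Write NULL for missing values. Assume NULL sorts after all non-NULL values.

LEFT JOIN keeps every row from `vehicles`; unmatched rows get NULL for `trips`'s columns.
Matching on v.vid = t.vid AND v.batch = t.batch. A NULL in a compared column never satisfies the condition.
Matched pairs: 5; unmatched v rows kept: 4.

(148, 1, 1); (174, 1, 1); (176, 1, 1); (178, 1, 1); (263, 1, 1); (NULL, 4, NULL); (NULL, 4, NULL); (NULL, 9, NULL); (NULL, 9, NULL)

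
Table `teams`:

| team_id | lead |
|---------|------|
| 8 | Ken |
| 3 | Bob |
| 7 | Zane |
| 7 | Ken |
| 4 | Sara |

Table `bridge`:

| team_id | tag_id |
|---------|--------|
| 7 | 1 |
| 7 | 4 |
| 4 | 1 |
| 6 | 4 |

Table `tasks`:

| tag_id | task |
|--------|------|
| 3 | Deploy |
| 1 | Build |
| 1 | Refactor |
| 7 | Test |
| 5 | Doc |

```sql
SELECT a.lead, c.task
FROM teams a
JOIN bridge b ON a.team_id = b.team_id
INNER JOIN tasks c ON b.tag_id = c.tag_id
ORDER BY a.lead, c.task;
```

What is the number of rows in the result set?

6

Step 1 — a INNER JOIN b on team_id → 5 row(s).
Then INNER JOIN `tasks c` on tag_id: keep only rows whose b.tag_id appears in c.
Result: 6 row(s).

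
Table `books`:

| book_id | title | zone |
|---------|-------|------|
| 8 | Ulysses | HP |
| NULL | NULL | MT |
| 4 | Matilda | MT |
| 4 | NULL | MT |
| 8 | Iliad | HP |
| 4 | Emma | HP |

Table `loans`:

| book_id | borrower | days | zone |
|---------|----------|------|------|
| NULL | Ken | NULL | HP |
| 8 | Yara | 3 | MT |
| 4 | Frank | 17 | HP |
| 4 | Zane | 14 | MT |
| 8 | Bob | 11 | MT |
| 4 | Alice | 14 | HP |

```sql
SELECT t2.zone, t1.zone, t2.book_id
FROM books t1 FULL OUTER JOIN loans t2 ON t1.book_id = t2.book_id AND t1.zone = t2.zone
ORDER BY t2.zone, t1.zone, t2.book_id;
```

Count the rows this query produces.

10

FULL OUTER JOIN keeps every row from both sides; unmatched rows get NULL for the other side's columns.
Matching on t1.book_id = t2.book_id AND t1.zone = t2.zone. A NULL in a compared column never satisfies the condition.
Matched pairs: 4; unmatched t1 rows kept: 3; unmatched t2 rows kept: 3.
Total: 4 matched + 6 padded = 10 rows.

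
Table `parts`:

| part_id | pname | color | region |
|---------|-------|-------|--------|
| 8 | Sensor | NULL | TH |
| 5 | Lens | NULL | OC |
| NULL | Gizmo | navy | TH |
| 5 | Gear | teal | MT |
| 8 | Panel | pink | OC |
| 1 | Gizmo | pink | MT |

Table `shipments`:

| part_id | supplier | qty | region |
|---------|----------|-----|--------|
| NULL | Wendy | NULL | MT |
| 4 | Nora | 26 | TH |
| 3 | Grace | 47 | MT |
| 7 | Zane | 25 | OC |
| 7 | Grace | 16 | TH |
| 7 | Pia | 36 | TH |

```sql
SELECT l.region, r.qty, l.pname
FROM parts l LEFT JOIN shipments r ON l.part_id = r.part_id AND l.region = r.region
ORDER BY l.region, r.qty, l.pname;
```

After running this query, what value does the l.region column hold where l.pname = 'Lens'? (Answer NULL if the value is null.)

LEFT JOIN keeps every row from `parts`; unmatched rows get NULL for `shipments`'s columns.
Matching on l.part_id = r.part_id AND l.region = r.region. A NULL in a compared column never satisfies the condition.
- l[0] part_id=8, region=TH → no match; kept with NULLs on the r side.
- l[1] part_id=5, region=OC → no match; kept with NULLs on the r side.
- l[2] part_id=NULL, region=TH → no match; kept with NULLs on the r side.
- l[3] part_id=5, region=MT → no match; kept with NULLs on the r side.
- l[4] part_id=8, region=OC → no match; kept with NULLs on the r side.
- l[5] part_id=1, region=MT → no match; kept with NULLs on the r side.

OC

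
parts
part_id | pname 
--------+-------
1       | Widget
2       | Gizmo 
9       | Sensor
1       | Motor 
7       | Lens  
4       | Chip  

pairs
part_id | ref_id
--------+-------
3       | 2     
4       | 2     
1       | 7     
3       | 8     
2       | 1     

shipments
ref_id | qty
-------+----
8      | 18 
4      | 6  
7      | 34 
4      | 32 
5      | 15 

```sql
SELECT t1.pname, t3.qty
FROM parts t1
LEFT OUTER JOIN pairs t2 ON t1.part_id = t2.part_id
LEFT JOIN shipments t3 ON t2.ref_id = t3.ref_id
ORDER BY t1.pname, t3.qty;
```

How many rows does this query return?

Step 1 — t1 LEFT JOIN t2 on part_id → 6 row(s).
Then LEFT JOIN `shipments t3` on ref_id: each of those 6 rows is kept; rows whose t2.ref_id has no match in t3 get NULL for t3's columns.
Result: 6 row(s).

6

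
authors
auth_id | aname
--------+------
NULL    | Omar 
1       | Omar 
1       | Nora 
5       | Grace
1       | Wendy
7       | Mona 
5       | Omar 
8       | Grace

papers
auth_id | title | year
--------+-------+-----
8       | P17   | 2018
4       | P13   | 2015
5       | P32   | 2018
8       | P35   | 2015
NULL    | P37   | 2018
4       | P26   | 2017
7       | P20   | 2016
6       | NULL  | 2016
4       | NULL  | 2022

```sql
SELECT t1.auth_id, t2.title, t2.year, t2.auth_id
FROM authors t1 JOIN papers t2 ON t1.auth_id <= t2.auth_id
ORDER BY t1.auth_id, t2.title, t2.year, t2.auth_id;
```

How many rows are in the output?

39

INNER JOIN keeps only pairs where the ON condition holds.
Matching on t1.auth_id <= t2.auth_id. A NULL in a compared column never satisfies the condition.
- t1 (auth_id=NULL) has no partner → excluded.
- t1 (auth_id=1) pairs with 8 row(s) of t2.
- t1 (auth_id=1) pairs with 8 row(s) of t2.
- t1 (auth_id=5) pairs with 5 row(s) of t2.
- t1 (auth_id=1) pairs with 8 row(s) of t2.
- t1 (auth_id=7) pairs with 3 row(s) of t2.
- t1 (auth_id=5) pairs with 5 row(s) of t2.
- t1 (auth_id=8) pairs with 2 row(s) of t2.
Total: 39 rows.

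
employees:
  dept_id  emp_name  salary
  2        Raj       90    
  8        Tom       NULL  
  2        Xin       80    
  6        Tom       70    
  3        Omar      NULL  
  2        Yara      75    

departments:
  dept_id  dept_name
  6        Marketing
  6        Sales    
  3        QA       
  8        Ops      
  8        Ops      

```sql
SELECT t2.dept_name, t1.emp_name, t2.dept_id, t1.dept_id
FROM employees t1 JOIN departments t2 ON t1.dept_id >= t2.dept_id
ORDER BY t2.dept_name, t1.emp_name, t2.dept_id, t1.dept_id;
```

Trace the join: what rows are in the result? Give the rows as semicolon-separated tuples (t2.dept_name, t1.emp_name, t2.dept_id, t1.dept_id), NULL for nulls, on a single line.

(Marketing, Tom, 6, 6); (Marketing, Tom, 6, 8); (Ops, Tom, 8, 8); (Ops, Tom, 8, 8); (QA, Omar, 3, 3); (QA, Tom, 3, 6); (QA, Tom, 3, 8); (Sales, Tom, 6, 6); (Sales, Tom, 6, 8)

INNER JOIN keeps only pairs where the ON condition holds.
Matching on t1.dept_id >= t2.dept_id.
- dept_id=2: no matching t2 row, dropped.
- dept_id=8: 5 matching t2 row(s), so 5 row(s) emitted.
- dept_id=2: no matching t2 row, dropped.
- dept_id=6: 3 matching t2 row(s), so 3 row(s) emitted.
- dept_id=3: 1 matching t2 row(s), so 1 row(s) emitted.
- dept_id=2: no matching t2 row, dropped.
After projecting and ordering:
t2.dept_name | t1.emp_name | t2.dept_id | t1.dept_id
Marketing | Tom | 6 | 6
Marketing | Tom | 6 | 8
Ops | Tom | 8 | 8
Ops | Tom | 8 | 8
QA | Omar | 3 | 3
QA | Tom | 3 | 6
QA | Tom | 3 | 8
Sales | Tom | 6 | 6
Sales | Tom | 6 | 8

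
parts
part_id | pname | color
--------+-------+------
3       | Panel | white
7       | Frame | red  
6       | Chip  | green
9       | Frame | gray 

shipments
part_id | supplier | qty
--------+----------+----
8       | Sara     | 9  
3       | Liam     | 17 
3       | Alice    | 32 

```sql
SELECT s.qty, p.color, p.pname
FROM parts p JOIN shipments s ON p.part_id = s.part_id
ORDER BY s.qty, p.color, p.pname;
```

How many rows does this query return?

2

INNER JOIN keeps only pairs where the ON condition holds.
Matching on p.part_id = s.part_id.
Matched pairs: 2.
Total: 2 rows.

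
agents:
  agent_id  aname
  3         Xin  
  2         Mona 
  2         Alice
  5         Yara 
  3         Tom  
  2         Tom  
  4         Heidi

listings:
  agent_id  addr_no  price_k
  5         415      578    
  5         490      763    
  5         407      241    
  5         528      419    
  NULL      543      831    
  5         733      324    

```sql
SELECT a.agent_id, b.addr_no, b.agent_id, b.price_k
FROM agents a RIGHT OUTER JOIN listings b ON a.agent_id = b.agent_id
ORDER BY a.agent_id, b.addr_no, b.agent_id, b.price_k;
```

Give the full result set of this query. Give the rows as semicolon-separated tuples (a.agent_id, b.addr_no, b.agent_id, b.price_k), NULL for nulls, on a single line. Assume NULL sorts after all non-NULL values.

RIGHT JOIN keeps every row from `listings`; unmatched rows get NULL for `agents`'s columns.
Matching on a.agent_id = b.agent_id. A NULL in a compared column never satisfies the condition.
- a row (agent_id=3): no match.
- a row (agent_id=2): no match.
- a row (agent_id=2): no match.
- a row (agent_id=5): matches 5 b row(s) → 5 output row(s).
- a row (agent_id=3): no match.
- a row (agent_id=2): no match.
- a row (agent_id=4): no match.
- 1 row(s) from b found no a partner → padded with NULL.
After projecting and ordering:
a.agent_id | b.addr_no | b.agent_id | b.price_k
5 | 407 | 5 | 241
5 | 415 | 5 | 578
5 | 490 | 5 | 763
5 | 528 | 5 | 419
5 | 733 | 5 | 324
NULL | 543 | NULL | 831

(5, 407, 5, 241); (5, 415, 5, 578); (5, 490, 5, 763); (5, 528, 5, 419); (5, 733, 5, 324); (NULL, 543, NULL, 831)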